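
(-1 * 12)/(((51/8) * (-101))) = 32/1717 = 0.02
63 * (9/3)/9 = 21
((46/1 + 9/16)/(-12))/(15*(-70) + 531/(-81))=2235/608576 = 0.00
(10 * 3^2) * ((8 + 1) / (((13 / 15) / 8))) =97200/13 = 7476.92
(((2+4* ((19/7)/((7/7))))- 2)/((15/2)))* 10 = 304/21 = 14.48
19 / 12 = 1.58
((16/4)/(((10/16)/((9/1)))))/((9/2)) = 64/5 = 12.80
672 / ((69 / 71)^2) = 1129184/1587 = 711.52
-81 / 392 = -0.21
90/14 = 45/7 = 6.43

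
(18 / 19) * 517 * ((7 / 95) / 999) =7238/200355 = 0.04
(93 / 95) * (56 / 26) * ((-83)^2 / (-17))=-17938956/20995 = -854.44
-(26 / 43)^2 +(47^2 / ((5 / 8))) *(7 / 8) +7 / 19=543231148/175655 = 3092.60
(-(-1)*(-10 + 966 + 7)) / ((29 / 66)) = 63558/29 = 2191.66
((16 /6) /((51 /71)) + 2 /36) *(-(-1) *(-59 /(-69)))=3.22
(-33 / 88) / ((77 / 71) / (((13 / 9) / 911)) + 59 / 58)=-80301/146684764 = 0.00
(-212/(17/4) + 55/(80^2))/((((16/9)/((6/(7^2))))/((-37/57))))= 361389249/162068480 = 2.23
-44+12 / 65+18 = -1678/65 = -25.82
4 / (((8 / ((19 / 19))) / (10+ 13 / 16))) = 173/32 = 5.41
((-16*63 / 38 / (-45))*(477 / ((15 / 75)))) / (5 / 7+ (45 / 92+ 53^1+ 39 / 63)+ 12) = 7372512/350417 = 21.04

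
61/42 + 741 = 31183/42 = 742.45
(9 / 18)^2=1/4 = 0.25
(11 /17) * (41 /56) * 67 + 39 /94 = 1438763/44744 = 32.16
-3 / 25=-0.12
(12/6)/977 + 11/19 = 10785/18563 = 0.58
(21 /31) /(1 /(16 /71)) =336/2201 = 0.15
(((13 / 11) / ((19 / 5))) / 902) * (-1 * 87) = -5655/188518 = -0.03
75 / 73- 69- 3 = -5181/73 = -70.97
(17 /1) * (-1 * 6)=-102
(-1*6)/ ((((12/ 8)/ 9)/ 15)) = -540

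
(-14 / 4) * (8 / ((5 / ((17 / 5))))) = -476/25 = -19.04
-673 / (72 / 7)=-4711/72 = -65.43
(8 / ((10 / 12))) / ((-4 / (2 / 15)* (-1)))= 8/25 = 0.32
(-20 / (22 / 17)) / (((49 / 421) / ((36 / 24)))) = -107355/539 = -199.17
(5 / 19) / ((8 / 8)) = 5/19 = 0.26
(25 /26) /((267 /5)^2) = 625/1853514 = 0.00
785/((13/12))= 9420/13 = 724.62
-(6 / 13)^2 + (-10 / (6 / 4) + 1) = -2981/507 = -5.88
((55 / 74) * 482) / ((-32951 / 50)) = -662750/1219187 = -0.54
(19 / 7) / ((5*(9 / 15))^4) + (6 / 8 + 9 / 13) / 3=15163/29484 = 0.51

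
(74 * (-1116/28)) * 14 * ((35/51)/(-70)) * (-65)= -447330/17 = -26313.53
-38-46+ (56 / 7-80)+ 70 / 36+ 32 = -2197/18 = -122.06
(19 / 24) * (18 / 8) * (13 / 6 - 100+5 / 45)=-33421/192 = -174.07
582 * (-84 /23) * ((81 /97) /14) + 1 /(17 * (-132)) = -6543527/51612 = -126.78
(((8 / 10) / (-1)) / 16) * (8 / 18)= -1/45 = -0.02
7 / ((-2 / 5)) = -35/2 = -17.50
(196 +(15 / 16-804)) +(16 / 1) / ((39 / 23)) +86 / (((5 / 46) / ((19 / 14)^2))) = 859.63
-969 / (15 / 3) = -193.80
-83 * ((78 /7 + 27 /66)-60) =619263/154 = 4021.19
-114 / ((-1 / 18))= 2052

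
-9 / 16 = -0.56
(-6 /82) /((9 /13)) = -13/123 = -0.11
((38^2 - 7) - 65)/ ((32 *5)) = 343/40 = 8.58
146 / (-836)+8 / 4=763/418 = 1.83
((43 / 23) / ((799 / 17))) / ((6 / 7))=301/6486 = 0.05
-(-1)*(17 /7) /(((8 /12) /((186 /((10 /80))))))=37944/7 = 5420.57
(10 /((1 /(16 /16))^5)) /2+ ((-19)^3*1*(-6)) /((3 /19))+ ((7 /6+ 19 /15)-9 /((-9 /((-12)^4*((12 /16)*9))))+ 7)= 12018733/30 = 400624.43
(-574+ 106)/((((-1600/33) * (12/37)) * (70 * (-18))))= -5291/224000 = -0.02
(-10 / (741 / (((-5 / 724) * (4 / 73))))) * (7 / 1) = 350/9790833 = 0.00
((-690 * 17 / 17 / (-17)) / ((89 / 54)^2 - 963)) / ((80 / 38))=-955719/47603179 = -0.02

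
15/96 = 5/32 = 0.16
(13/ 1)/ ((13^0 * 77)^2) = 13/5929 = 0.00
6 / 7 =0.86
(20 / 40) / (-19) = -1/38 = -0.03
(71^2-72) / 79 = 4969/79 = 62.90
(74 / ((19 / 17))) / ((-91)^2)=1258/157339 = 0.01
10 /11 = 0.91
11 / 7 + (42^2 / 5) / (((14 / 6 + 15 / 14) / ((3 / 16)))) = 210211/10010 = 21.00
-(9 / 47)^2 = -81/2209 = -0.04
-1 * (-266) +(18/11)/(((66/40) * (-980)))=1577108/5929 = 266.00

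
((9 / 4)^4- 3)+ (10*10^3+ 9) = 2568097/256 = 10031.63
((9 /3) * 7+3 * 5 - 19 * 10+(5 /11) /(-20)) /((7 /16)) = -352.05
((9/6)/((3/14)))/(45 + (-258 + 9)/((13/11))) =-91/2154 = -0.04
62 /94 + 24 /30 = 343/235 = 1.46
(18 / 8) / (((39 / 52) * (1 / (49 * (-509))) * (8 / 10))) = -374115/4 = -93528.75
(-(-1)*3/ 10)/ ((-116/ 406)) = -21/20 = -1.05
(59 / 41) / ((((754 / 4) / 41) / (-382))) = -45076/377 = -119.56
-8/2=-4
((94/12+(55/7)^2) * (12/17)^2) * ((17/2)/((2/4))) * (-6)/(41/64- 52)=188494848/2738071 = 68.84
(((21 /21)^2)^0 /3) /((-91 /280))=-40/39 = -1.03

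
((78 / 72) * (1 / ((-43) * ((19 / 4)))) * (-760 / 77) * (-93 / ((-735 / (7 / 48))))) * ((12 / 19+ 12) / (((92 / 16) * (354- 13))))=2080/334235517 = 0.00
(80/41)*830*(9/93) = 199200/1271 = 156.73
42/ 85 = 0.49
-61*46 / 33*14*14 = -549976/33 = -16665.94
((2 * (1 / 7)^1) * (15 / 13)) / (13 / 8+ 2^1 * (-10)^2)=240/146783 = 0.00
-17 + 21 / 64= -1067/64 = -16.67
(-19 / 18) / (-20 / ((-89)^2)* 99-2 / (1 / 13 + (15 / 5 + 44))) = 2558483/708853 = 3.61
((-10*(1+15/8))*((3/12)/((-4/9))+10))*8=-17365/8 = -2170.62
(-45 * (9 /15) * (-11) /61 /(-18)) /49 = -33/5978 = -0.01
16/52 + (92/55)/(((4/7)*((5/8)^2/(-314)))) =-42055428/17875 = -2352.75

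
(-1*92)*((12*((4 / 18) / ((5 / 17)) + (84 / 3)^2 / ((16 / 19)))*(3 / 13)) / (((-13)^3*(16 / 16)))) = 15429872/142805 = 108.05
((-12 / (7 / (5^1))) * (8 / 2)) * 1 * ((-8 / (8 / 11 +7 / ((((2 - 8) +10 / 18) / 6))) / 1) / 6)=-1760/269 = -6.54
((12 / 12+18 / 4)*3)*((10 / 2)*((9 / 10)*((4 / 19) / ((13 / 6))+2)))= 76923/494 = 155.71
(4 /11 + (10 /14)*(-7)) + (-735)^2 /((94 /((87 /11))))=46994781/1034 = 45449.50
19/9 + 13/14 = 383/126 = 3.04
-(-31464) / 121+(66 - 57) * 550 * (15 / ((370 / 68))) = 62257068/4477 = 13905.98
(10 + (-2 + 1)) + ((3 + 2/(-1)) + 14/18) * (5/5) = 97/9 = 10.78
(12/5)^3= 1728/125 = 13.82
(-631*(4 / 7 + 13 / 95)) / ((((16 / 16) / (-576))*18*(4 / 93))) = 221117544/665 = 332507.58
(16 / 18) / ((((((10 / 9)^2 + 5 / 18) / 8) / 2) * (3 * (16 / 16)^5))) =768/245 = 3.13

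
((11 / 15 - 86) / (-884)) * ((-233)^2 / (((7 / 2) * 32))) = 69435631/1485120 = 46.75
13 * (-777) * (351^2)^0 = -10101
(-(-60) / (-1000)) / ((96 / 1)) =-1/1600 = 0.00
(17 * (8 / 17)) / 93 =8/93 = 0.09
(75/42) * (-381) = -9525/14 = -680.36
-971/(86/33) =-32043/86 = -372.59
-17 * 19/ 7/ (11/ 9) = -2907/77 = -37.75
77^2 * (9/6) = 17787/2 = 8893.50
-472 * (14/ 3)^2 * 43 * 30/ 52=-9945040/39 = -255001.03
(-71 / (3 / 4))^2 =80656/9 = 8961.78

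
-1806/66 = -27.36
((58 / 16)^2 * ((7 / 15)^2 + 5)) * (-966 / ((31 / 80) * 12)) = -79480387/5580 = -14243.80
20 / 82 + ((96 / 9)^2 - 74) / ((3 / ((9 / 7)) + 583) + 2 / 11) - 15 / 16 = -11895601/19012848 = -0.63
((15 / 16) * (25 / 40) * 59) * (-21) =-92925/128 = -725.98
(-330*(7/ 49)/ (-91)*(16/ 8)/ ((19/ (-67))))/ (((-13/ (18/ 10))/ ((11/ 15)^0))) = 79596/157339 = 0.51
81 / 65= 1.25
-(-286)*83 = 23738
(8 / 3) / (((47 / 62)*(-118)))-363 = -3020045/8319 = -363.03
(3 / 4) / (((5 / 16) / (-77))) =-924/5 = -184.80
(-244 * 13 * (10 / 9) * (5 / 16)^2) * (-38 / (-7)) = -1883375/1008 = -1868.43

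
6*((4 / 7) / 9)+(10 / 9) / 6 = 107/189 = 0.57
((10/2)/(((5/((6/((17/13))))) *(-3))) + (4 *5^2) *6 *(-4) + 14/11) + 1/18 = -8079077/3366 = -2400.20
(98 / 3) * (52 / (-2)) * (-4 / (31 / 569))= 5799248/93 = 62357.51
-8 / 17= -0.47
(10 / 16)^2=25/64 = 0.39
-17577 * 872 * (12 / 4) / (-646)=22990716/323 = 71178.69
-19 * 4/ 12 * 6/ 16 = -19/8 = -2.38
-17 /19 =-0.89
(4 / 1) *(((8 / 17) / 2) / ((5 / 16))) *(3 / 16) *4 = 192/85 = 2.26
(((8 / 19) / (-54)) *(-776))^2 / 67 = 9634816/17632323 = 0.55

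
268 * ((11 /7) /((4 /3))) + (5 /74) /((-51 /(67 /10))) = 16688159/52836 = 315.85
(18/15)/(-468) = -1/390 = 0.00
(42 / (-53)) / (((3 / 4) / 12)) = -672/53 = -12.68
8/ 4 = 2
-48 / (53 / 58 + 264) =-2784/15365 = -0.18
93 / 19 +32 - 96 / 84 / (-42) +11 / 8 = 38.30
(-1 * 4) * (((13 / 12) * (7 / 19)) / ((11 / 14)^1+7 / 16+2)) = -10192/20577 = -0.50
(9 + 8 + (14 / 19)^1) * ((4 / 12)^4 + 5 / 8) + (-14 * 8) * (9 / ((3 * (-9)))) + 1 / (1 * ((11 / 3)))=6624055/135432 = 48.91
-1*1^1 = -1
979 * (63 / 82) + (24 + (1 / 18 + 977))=646936/369 = 1753.21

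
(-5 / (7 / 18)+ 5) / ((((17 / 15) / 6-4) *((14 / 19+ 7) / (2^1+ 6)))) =250800/117649 = 2.13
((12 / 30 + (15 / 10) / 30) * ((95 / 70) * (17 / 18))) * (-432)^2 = 3767472/35 = 107642.06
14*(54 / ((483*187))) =36/4301 = 0.01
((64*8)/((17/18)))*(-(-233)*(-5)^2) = 53683200/17 = 3157835.29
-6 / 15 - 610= -610.40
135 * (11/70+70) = 132597/14 = 9471.21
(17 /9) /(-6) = -17/54 = -0.31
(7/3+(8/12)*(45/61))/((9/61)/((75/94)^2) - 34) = -323125/3862242 = -0.08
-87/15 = -29/5 = -5.80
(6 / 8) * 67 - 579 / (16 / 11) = -5565/16 = -347.81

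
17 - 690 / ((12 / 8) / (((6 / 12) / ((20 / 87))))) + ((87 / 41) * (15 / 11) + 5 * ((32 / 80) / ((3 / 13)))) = -2630069/2706 = -971.94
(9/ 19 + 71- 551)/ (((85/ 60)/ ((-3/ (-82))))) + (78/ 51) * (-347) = -7192136/13243 = -543.09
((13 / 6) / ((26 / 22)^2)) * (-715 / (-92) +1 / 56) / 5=2.42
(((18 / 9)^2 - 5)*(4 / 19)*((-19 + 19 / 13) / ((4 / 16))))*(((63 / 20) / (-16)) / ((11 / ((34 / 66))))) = -1071/7865 = -0.14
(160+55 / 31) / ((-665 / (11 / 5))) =-11033/20615 = -0.54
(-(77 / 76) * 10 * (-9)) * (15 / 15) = 3465/38 = 91.18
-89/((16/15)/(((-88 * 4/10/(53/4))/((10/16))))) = 93984/265 = 354.66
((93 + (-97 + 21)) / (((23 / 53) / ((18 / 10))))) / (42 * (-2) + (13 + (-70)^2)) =8109/555335 = 0.01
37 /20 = 1.85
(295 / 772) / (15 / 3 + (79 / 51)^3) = 39132045/892658968 = 0.04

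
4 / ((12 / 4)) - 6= -14/3 = -4.67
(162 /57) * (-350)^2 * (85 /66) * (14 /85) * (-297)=-416745000/19 = -21933947.37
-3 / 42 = -1/14 = -0.07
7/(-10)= -7/10 = -0.70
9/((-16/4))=-9/4 = -2.25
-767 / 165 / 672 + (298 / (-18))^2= 273509417/997920 = 274.08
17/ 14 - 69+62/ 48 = -11171/168 = -66.49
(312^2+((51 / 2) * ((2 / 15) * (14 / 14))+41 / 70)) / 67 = 6814359/4690 = 1452.96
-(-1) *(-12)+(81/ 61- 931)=-57442/61 = -941.67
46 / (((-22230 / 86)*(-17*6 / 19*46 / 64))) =1376/29835 = 0.05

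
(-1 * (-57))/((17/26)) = 1482/17 = 87.18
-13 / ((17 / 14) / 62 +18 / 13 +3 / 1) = -2.95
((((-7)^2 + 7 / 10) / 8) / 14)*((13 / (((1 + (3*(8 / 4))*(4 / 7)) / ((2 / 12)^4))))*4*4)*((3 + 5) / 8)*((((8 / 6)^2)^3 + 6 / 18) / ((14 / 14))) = 28034279/292883040 = 0.10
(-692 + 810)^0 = 1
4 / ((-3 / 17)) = -68/3 = -22.67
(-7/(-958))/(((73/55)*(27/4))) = 770/944109 = 0.00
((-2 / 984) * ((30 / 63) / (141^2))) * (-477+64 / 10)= 2353/102705246 = 0.00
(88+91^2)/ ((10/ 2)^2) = 8369/25 = 334.76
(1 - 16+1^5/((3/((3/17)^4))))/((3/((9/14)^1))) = -1879182/584647 = -3.21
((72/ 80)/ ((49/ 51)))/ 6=153/980 = 0.16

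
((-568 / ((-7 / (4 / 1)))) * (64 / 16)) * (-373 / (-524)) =847456/917 = 924.16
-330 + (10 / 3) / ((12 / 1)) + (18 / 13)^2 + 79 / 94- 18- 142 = -486.96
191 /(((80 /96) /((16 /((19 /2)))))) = 36672/95 = 386.02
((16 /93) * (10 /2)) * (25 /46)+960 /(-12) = -170120/2139 = -79.53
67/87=0.77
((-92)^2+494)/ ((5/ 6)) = 53748/5 = 10749.60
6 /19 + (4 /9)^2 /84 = 10282/32319 = 0.32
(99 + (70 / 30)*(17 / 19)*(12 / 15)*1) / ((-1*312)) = -2207/6840 = -0.32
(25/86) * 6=75/43 = 1.74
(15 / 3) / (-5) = -1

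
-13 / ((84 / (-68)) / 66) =4862/7 = 694.57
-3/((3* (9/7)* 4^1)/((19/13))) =-133/468 = -0.28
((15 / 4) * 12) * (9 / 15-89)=-3978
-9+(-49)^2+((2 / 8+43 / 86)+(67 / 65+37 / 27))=16813961/7020 = 2395.15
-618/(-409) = 618/409 = 1.51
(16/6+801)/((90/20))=4822/27 = 178.59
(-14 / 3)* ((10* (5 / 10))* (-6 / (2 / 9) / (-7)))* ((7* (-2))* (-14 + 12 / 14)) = -16560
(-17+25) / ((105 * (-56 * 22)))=-1/16170 = 0.00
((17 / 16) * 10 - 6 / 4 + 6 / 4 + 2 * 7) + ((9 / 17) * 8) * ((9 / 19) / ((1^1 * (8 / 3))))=65575/2584 = 25.38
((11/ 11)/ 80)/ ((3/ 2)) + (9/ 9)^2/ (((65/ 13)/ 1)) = 5/24 = 0.21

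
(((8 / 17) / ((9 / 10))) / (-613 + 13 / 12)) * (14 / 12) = -160/160497 = 0.00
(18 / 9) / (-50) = -1/25 = -0.04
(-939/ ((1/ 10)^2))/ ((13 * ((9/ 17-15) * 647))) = 266050/344851 = 0.77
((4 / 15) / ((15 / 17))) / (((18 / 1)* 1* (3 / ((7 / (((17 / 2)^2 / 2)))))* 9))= 112/929475 = 0.00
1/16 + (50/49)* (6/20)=289/784 = 0.37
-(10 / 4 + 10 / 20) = -3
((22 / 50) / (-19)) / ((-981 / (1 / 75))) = 11/34948125 = 0.00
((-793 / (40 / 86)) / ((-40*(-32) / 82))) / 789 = -1398059/10099200 = -0.14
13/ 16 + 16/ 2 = 141/16 = 8.81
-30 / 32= -15/16 = -0.94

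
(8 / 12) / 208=1/312 = 0.00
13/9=1.44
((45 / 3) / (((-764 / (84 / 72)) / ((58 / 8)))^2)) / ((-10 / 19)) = -782971/224139264 = 0.00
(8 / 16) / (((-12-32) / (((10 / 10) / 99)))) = -1/8712 = 0.00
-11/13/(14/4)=-22/91 = -0.24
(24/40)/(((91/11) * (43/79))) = 2607/19565 = 0.13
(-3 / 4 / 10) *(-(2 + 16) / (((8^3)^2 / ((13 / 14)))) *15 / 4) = 1053/58720256 = 0.00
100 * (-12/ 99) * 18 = -2400/11 = -218.18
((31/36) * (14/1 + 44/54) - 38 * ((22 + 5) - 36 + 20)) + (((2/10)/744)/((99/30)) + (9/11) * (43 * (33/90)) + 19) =-618725951/1657260 = -373.34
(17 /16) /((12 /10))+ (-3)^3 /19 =-977/1824 = -0.54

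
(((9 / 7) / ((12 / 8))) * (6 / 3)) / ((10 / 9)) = 54/35 = 1.54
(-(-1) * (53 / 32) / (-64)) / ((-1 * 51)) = 53/104448 = 0.00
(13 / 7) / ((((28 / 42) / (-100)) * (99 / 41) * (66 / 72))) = -125.86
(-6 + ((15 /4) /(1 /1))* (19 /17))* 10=-615/34 = -18.09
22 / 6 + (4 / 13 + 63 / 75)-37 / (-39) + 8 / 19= 38187/6175 = 6.18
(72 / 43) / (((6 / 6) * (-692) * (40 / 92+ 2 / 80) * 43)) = -1840/15034219 = 0.00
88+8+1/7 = 673/7 = 96.14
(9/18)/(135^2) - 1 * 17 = -619649/36450 = -17.00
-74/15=-4.93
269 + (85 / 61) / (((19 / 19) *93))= 1526122/5673 = 269.01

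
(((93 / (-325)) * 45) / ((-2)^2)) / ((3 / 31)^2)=-89373/260 = -343.74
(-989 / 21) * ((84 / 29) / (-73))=3956/2117 = 1.87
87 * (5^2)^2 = 54375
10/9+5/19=235/171 = 1.37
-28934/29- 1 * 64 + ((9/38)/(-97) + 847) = -22952983/106894 = -214.73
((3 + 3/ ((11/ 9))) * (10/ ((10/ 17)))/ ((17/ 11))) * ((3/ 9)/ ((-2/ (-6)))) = 60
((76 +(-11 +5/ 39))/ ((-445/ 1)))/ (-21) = 508/72891 = 0.01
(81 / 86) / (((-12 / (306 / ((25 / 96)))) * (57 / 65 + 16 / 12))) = -3866616/92665 = -41.73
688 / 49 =14.04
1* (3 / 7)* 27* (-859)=-69579/7 = -9939.86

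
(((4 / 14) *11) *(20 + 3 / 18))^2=1771561/441 = 4017.15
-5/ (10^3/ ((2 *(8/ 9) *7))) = -14/225 = -0.06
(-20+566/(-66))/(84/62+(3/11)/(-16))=-467728/21897 = -21.36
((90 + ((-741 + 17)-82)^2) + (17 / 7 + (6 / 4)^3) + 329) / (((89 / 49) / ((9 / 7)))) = 327630645/712 = 460155.40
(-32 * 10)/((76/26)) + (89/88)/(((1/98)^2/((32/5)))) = 64847056/1045 = 62054.60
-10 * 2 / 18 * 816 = -2720/3 = -906.67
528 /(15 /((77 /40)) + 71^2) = 40656/388757 = 0.10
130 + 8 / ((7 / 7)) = 138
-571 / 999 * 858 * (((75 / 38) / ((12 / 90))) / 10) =-2041325/2812 = -725.93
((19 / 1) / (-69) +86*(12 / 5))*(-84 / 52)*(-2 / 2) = 497791/1495 = 332.97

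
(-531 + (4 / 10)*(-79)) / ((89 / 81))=-227853/445 = -512.03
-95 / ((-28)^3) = 95/21952 = 0.00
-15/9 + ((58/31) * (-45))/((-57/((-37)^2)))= 3570145/1767 = 2020.46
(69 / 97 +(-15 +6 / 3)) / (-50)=0.25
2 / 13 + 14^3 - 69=34777/13 = 2675.15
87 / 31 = 2.81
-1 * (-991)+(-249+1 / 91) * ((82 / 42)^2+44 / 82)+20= -117969853/1645371 = -71.70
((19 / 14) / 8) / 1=19/112 = 0.17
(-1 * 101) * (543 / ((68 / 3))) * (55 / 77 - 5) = 2467935/238 = 10369.47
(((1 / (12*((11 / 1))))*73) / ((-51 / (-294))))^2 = 12794929/1258884 = 10.16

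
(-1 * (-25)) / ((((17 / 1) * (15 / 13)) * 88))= 65/4488 = 0.01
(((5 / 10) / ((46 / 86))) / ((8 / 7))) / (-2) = -301/736 = -0.41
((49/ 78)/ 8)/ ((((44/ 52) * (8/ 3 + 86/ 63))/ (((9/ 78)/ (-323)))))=-3087/375424192 = 0.00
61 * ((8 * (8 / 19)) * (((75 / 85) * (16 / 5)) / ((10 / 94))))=8807424/1615 = 5453.51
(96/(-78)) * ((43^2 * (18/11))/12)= -310.32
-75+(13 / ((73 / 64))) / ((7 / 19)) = -22517/511 = -44.06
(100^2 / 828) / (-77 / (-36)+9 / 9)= 10000/2599 = 3.85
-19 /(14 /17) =-323/14 = -23.07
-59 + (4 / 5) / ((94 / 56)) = -13753/235 = -58.52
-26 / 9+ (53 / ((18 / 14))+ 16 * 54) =2707/3 = 902.33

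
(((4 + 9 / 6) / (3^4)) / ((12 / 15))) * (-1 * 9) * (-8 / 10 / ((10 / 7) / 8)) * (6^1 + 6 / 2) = 154/5 = 30.80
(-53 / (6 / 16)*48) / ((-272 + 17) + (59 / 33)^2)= 3693888/137107 = 26.94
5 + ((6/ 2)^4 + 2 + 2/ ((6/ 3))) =89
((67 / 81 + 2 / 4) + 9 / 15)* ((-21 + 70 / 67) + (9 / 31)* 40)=-27047447/1682370 = -16.08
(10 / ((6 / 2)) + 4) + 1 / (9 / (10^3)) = 1066/9 = 118.44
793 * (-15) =-11895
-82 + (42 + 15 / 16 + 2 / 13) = -8093/208 = -38.91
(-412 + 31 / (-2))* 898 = -383895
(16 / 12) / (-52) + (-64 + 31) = -1288/39 = -33.03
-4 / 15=-0.27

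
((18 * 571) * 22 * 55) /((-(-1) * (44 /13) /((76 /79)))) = 279253260/79 = 3534851.39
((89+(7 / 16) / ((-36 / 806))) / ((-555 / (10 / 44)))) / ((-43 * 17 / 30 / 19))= 2167045/85684896 = 0.03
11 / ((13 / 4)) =44/13 = 3.38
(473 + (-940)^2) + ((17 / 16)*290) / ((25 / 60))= 1769625/2 = 884812.50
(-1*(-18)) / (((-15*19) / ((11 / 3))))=-22/95 = -0.23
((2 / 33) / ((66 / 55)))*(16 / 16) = 5/99 = 0.05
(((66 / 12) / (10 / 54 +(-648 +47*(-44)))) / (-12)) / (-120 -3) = -33/24051256 = 0.00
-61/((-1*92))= 61/92 = 0.66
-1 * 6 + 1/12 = -71/12 = -5.92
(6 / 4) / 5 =3/10 = 0.30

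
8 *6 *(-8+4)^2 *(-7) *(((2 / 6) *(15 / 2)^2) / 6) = -16800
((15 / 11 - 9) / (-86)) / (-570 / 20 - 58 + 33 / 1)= -84/50611 = 0.00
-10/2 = -5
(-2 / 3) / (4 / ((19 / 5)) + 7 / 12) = -152/373 = -0.41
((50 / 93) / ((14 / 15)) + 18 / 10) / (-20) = -1289/10850 = -0.12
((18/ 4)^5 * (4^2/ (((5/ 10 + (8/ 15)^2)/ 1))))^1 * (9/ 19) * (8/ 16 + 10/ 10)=358722675/13414 = 26742.41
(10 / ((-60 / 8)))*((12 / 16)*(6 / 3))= -2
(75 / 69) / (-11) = -25/253 = -0.10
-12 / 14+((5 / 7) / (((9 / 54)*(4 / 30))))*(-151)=-33981/7 = -4854.43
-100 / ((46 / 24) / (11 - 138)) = 152400/23 = 6626.09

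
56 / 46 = 28/23 = 1.22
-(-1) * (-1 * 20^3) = -8000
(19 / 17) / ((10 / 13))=247/170 = 1.45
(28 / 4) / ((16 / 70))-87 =-451/8 = -56.38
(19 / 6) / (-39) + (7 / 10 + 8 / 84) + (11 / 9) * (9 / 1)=47969/4095 = 11.71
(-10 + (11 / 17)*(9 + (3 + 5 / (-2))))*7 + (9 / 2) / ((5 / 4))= -3973/170 = -23.37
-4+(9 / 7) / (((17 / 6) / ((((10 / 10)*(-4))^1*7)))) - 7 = -403/17 = -23.71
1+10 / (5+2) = 17/7 = 2.43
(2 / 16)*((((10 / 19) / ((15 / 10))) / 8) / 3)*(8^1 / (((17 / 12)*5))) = 2/969 = 0.00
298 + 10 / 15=896/3 = 298.67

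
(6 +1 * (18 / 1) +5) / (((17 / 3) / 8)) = 696/17 = 40.94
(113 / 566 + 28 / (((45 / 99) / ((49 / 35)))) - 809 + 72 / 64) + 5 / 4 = -40762491/56600 = -720.19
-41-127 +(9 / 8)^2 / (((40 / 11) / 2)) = -167.30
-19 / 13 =-1.46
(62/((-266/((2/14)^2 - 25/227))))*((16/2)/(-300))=-61876/110951925 = 0.00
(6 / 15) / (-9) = -2/45 = -0.04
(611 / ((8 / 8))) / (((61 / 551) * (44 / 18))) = 3029949/1342 = 2257.79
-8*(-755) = 6040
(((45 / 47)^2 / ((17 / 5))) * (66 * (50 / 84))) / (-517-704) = -84375/9726227 = -0.01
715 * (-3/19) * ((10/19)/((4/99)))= -1061775/722 = -1470.60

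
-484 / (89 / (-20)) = 9680/89 = 108.76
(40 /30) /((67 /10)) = 0.20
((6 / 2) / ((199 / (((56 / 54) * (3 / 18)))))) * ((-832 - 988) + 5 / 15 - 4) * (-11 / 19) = 842534/306261 = 2.75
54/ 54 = 1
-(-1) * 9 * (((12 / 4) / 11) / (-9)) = -3/11 = -0.27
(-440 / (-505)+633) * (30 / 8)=2377.02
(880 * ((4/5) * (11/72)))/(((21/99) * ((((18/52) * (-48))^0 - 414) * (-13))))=10648/112749 = 0.09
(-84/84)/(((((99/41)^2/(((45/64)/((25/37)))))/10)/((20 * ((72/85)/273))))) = -62197/561561 = -0.11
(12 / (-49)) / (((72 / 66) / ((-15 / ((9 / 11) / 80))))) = 329.25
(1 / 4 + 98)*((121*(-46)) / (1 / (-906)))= 495454707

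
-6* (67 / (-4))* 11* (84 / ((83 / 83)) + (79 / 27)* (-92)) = -1842500/9 = -204722.22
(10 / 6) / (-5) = -1/3 = -0.33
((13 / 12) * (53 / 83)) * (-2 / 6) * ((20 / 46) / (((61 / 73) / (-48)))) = 2011880/349347 = 5.76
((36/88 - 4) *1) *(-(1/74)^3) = 79/8914928 = 0.00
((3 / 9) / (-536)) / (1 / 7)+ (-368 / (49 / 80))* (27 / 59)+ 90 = -859801757/4648728 = -184.95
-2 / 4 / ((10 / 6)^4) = -81/1250 = -0.06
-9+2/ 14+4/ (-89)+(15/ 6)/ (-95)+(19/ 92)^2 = -890248915/100188368 = -8.89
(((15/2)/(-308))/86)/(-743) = 15/39361168 = 0.00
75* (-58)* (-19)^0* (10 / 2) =-21750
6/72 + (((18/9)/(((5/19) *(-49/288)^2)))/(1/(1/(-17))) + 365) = 856273921/2449020 = 349.64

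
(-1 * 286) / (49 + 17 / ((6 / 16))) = -858/283 = -3.03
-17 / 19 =-0.89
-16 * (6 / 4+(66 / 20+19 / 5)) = -688/5 = -137.60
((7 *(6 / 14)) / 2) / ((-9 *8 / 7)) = -0.15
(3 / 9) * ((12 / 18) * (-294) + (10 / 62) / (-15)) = -18229/279 = -65.34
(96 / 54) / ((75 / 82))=1.94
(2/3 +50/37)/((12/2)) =112/333 = 0.34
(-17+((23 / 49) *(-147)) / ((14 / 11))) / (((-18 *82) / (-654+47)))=-29.29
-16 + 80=64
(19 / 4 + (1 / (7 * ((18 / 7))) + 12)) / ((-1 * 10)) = -121/72 = -1.68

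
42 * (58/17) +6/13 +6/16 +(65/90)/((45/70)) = 20801551/143208 = 145.25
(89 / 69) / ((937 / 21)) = 623/21551 = 0.03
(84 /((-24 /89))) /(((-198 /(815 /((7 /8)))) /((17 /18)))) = 1233095/891 = 1383.95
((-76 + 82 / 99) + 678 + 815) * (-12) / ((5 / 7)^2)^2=-269613092/4125 = -65360.75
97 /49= 1.98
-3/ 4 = -0.75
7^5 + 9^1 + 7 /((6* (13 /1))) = 1311655/78 = 16816.09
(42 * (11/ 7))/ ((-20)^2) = 33/200 = 0.16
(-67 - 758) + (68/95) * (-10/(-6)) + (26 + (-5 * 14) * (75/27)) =-169675/171 = -992.25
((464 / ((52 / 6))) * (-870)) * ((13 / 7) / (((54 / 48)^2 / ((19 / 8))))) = -10226560/63 = -162326.35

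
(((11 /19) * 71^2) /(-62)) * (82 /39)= -2273491/22971 = -98.97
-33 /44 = -3/4 = -0.75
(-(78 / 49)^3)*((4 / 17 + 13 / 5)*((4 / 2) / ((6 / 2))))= -76244688/10000165 = -7.62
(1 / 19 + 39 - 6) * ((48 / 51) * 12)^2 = 23150592/5491 = 4216.10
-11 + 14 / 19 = -195/19 = -10.26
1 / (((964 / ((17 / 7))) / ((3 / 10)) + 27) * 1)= 51/68857 = 0.00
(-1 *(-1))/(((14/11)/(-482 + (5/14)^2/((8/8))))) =-1038917/2744 = -378.61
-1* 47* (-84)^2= -331632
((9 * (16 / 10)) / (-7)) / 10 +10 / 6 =767/525 = 1.46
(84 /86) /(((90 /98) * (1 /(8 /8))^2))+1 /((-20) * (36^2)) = 237073/222912 = 1.06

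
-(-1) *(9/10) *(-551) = -4959/10 = -495.90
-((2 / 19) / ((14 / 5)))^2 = -25/17689 = 0.00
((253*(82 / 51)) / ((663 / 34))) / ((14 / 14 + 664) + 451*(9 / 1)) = 10373/2349009 = 0.00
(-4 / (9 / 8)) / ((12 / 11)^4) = -14641/5832 = -2.51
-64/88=-8/11 = -0.73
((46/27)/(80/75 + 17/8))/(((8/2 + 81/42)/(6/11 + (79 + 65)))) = 13652800/1049037 = 13.01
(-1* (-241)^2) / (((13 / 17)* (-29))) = 987377/377 = 2619.04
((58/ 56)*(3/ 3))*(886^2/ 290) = 196249/70 = 2803.56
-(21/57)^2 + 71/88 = 21319/31768 = 0.67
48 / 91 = 0.53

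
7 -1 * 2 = 5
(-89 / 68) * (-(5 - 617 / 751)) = 139641/25534 = 5.47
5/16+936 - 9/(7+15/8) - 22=1037507/1136 = 913.30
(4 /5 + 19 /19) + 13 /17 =218/85 = 2.56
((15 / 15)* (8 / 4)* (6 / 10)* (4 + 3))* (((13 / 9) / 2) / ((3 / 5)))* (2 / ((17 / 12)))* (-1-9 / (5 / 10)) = -271.22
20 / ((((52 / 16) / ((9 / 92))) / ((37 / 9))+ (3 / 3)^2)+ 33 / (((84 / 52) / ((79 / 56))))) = 290080/549701 = 0.53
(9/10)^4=6561/10000 = 0.66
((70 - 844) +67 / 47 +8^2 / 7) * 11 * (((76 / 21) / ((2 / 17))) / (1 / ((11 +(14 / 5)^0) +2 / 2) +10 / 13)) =-703105754/2303 = -305299.94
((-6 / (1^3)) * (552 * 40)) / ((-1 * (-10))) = -13248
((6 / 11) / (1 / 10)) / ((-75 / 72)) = -288/55 = -5.24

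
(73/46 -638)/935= -5855/8602 = -0.68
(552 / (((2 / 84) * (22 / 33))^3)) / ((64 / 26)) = 224292159/4 = 56073039.75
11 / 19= 0.58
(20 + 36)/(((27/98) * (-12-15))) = -5488/729 = -7.53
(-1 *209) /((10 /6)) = -627/5 = -125.40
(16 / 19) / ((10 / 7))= 56/95 = 0.59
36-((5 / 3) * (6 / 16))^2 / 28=64487/1792 = 35.99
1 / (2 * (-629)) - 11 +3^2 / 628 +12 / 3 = -2759737/395012 = -6.99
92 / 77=1.19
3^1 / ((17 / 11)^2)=363/289 = 1.26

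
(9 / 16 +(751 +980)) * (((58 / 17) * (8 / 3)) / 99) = 267815/1683 = 159.13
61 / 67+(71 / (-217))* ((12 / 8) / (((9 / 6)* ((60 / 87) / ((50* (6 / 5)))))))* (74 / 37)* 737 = -610014929/14539 = -41957.14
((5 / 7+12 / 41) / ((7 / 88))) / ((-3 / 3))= -25432/2009 = -12.66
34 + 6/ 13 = 448/13 = 34.46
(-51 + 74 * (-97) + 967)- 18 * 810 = -20842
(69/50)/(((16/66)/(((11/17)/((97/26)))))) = 325611/329800 = 0.99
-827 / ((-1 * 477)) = 827/477 = 1.73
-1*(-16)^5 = 1048576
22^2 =484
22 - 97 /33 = 629/33 = 19.06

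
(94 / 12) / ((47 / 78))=13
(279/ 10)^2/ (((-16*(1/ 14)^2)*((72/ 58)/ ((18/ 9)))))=-12290229/800 = -15362.79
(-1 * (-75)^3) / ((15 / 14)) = 393750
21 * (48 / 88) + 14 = 280/11 = 25.45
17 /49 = 0.35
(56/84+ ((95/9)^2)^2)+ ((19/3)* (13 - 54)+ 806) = 85039492/6561 = 12961.36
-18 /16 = -9/8 = -1.12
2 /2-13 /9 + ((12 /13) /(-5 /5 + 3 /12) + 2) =38/117 = 0.32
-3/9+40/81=13/81 = 0.16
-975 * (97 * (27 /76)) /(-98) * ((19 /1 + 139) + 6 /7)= 354939975/6517 = 54463.71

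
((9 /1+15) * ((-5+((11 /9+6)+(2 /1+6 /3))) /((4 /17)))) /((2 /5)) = 4760/3 = 1586.67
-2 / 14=-1/7 = -0.14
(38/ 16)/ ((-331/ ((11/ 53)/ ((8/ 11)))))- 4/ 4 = -1125051/1122752 = -1.00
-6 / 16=-3/8 = -0.38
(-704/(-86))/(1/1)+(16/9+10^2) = 42556/387 = 109.96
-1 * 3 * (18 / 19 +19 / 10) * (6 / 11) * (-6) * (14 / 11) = 408996/11495 = 35.58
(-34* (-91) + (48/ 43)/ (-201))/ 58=4456899/83549 = 53.34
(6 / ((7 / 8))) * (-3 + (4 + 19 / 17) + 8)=8256/119 = 69.38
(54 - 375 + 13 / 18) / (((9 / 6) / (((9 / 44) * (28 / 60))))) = -8071/396 = -20.38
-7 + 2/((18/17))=-46/9 = -5.11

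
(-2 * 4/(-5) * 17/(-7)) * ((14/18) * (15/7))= -136/21 = -6.48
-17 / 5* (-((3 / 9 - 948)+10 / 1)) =-47821/15 = -3188.07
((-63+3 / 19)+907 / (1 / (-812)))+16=-13994086/19 = -736530.84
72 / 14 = 5.14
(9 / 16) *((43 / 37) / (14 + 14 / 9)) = 0.04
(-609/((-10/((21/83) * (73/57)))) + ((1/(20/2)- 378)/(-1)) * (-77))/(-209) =229284496/1647965 = 139.13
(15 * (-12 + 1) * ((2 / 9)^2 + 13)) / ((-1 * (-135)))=-11627/729 = -15.95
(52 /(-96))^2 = 169/576 = 0.29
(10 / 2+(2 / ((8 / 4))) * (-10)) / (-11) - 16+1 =-160/11 = -14.55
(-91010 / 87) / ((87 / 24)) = -728080/2523 = -288.58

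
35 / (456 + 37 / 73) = 511/6665 = 0.08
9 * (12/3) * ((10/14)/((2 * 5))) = 18/7 = 2.57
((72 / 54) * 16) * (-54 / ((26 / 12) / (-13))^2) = -41472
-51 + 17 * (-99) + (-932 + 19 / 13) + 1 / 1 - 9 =-34743/13 = -2672.54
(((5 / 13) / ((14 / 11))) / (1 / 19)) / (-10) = -209/364 = -0.57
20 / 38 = 10/19 = 0.53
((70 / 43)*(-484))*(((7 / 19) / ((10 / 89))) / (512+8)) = -527681/106210 = -4.97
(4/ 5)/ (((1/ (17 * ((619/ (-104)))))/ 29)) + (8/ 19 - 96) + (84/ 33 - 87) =-68671413/27170 = -2527.47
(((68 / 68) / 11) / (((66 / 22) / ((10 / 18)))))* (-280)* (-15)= 7000/99 = 70.71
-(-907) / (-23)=-907/23 = -39.43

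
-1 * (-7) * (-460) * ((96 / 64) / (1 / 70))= -338100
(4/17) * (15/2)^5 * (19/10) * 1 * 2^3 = 84871.32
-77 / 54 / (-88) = 7/432 = 0.02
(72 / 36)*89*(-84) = -14952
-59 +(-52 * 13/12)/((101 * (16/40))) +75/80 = -288247/4848 = -59.46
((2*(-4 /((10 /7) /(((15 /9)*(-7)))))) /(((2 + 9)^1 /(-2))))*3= -392/11 = -35.64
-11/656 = -0.02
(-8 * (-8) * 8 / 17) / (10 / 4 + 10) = 1024/425 = 2.41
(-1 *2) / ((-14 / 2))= 2/7 = 0.29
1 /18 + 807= 807.06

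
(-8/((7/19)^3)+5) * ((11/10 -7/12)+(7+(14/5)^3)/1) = -4566.96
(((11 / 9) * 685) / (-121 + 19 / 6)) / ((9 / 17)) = -256190/19089 = -13.42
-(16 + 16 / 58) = -472/29 = -16.28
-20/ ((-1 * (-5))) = -4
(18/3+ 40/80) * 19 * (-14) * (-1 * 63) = 108927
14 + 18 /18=15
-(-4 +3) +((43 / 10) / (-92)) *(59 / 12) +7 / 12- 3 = -6059/3680 = -1.65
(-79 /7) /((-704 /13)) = 1027/4928 = 0.21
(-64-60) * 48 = -5952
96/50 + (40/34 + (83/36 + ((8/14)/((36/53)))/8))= 131071/23800 = 5.51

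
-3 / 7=-0.43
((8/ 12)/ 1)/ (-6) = -1/9 = -0.11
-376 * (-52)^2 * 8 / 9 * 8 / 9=-65069056/81 = -803321.68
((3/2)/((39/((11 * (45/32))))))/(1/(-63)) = -31185/832 = -37.48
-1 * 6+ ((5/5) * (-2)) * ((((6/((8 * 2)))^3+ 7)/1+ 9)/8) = -20507/2048 = -10.01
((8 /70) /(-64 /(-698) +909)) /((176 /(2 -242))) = -4188/24430021 = 0.00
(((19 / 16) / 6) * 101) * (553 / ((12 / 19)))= 20162933/1152 = 17502.55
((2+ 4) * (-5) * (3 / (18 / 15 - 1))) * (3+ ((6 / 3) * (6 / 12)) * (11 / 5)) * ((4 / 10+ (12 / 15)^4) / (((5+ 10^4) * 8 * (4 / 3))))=-1287/72500 = -0.02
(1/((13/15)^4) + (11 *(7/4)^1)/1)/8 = 2401697/913952 = 2.63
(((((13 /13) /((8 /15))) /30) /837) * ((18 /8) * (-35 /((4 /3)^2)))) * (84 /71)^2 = -46305/10001344 = 0.00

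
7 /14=1/2 = 0.50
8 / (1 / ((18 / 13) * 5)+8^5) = 720/2949133 = 0.00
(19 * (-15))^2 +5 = 81230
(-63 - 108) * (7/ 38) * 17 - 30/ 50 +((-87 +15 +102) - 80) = -5861/10 = -586.10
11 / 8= 1.38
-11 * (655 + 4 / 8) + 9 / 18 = -7210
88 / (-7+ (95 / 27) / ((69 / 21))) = -27324/1841 = -14.84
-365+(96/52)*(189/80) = -46883/130 = -360.64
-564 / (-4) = 141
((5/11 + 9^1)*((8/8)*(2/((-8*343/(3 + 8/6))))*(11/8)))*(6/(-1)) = 169/686 = 0.25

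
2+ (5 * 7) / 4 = 10.75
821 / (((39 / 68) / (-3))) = -55828/13 = -4294.46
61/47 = 1.30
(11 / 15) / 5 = 11/75 = 0.15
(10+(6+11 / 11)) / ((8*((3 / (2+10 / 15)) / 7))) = 119/9 = 13.22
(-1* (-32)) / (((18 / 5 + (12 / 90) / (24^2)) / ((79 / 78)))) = 1820160/202189 = 9.00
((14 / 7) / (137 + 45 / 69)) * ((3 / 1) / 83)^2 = 207/10905287 = 0.00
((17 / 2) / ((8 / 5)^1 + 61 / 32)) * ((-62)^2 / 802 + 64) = 2206880/13233 = 166.77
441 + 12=453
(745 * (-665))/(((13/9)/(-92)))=410211900/13 = 31554761.54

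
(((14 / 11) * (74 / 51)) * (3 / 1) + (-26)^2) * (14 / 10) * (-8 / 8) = -892136/935 = -954.16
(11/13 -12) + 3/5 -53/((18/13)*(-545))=-267395/25506 = -10.48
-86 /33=-2.61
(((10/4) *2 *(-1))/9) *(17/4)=-85/36 = -2.36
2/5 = 0.40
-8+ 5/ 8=-59/8 = -7.38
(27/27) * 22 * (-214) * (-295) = 1388860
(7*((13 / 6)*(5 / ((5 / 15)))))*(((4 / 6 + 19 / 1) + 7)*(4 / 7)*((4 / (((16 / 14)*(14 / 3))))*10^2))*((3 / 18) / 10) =13000/3 = 4333.33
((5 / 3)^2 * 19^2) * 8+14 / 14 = 72209/9 = 8023.22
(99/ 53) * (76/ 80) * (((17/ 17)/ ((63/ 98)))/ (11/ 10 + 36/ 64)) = 88/53 = 1.66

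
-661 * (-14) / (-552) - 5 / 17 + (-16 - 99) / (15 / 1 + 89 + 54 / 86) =-383297401/21109308 = -18.16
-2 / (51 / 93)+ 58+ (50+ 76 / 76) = 1791/17 = 105.35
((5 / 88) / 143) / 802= 5/10092368 = 0.00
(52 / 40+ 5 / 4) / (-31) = -51/620 = -0.08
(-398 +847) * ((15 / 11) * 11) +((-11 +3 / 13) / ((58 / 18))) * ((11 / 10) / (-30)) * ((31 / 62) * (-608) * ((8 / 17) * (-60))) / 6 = 44288199/6409 = 6910.31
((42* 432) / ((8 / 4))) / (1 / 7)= 63504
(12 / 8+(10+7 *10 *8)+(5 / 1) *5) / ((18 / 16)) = 4772/9 = 530.22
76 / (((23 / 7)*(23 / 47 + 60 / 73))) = 17.64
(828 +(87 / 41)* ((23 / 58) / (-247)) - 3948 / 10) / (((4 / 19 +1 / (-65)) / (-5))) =-219349095/19762 = -11099.54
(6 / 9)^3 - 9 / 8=-179/216 = -0.83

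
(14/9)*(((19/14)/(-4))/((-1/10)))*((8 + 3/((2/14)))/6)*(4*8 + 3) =96425/108 = 892.82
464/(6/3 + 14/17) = 164.33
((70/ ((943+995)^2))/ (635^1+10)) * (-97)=-679/242251938 = 0.00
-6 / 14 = -3/7 = -0.43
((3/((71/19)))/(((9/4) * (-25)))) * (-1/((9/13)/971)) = 959348/47925 = 20.02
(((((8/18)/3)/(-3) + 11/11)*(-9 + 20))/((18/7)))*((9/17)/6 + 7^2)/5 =9895501/247860 = 39.92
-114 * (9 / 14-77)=60933/7 = 8704.71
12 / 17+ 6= 114/17 = 6.71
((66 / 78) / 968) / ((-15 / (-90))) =0.01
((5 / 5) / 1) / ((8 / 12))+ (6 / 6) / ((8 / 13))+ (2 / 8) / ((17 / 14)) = 453/136 = 3.33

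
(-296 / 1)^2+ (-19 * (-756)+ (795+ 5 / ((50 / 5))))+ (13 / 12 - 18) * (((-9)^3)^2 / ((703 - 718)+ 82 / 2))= -25272189/104 = -243001.82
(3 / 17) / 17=0.01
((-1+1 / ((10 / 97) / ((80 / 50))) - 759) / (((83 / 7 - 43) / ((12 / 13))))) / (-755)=-0.03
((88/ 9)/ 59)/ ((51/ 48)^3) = 0.14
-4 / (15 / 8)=-32/15 = -2.13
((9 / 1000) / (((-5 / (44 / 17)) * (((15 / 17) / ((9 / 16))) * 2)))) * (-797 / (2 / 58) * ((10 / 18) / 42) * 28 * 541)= 137545463/20000 = 6877.27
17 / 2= 8.50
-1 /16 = -0.06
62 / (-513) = -62/513 = -0.12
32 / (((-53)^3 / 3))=-96/148877 = 0.00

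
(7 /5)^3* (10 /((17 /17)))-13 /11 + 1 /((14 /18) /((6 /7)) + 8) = 3488151/132275 = 26.37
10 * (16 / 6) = 80/3 = 26.67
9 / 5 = 1.80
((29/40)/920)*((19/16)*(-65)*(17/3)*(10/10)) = -121771/353280 = -0.34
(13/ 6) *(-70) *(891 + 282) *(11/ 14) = -279565/2 = -139782.50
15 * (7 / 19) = 105/19 = 5.53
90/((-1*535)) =-18/107 = -0.17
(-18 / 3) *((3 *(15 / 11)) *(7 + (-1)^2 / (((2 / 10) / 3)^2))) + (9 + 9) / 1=-62442/11 = -5676.55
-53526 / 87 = -615.24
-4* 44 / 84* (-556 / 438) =12232/4599 = 2.66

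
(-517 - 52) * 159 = -90471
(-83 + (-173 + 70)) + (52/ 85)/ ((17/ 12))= -268146/1445 = -185.57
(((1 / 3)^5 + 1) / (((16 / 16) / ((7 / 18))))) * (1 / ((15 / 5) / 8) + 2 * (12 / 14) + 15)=49654/6561 = 7.57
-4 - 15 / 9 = -17/3 = -5.67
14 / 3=4.67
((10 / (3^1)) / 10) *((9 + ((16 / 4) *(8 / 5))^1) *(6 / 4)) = 77/10 = 7.70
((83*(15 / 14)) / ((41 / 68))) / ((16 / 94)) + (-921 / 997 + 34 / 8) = 497788895/572278 = 869.84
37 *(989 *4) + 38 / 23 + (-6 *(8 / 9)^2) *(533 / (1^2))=89328886/621 = 143846.84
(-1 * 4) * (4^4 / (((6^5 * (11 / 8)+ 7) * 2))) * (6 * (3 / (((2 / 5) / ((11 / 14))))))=-126720/74893 = -1.69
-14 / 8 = -7/4 = -1.75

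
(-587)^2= 344569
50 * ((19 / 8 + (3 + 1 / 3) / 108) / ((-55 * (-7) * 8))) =7795/199584 = 0.04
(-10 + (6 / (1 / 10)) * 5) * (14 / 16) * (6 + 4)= 5075/2 = 2537.50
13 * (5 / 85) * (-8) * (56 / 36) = -1456/153 = -9.52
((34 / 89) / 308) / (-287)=-17/3933622 = 0.00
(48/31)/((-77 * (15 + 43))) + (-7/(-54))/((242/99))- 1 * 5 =-4109617/830676 = -4.95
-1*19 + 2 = -17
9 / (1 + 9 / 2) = 18/11 = 1.64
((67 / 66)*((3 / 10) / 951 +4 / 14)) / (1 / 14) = 38659/9510 = 4.07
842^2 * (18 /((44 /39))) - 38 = 124422764/11 = 11311160.36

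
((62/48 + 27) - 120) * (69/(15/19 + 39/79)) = -75985123/15408 = -4931.54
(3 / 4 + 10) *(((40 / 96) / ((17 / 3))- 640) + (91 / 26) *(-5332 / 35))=-17151109/1360 = -12611.11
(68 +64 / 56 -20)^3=40707584/343 = 118681.00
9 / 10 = 0.90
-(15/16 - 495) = 7905/16 = 494.06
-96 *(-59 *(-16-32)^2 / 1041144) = 543744/43381 = 12.53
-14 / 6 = -7/3 = -2.33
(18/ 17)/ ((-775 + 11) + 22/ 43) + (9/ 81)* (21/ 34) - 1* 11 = -18305047/1674330 = -10.93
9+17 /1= 26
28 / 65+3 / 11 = 503/715 = 0.70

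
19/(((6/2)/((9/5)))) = 57/5 = 11.40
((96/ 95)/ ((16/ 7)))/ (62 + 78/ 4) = 84/15485 = 0.01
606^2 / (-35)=-367236/35 = -10492.46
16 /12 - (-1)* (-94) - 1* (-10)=-248/3 = -82.67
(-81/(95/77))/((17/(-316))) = 1970892/1615 = 1220.37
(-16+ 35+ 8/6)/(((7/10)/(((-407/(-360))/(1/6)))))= 24827/126 = 197.04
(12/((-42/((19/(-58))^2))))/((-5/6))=1083/29435 = 0.04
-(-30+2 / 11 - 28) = 636/11 = 57.82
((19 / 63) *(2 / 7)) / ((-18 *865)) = -19/3433185 = 0.00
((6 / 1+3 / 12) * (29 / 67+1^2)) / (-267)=-200/5963 = -0.03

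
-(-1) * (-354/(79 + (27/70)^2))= -1734600/387829 = -4.47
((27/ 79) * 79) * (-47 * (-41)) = 52029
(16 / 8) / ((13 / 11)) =22/13 = 1.69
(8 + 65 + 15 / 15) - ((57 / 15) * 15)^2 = -3175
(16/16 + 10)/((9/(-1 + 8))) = 77/9 = 8.56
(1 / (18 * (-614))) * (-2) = 1/5526 = 0.00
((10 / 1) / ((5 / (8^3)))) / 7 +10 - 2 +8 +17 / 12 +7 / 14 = 13793/84 = 164.20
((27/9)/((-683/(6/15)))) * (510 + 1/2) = -3063/3415 = -0.90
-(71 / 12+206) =-2543/12 = -211.92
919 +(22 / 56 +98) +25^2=45987/28 = 1642.39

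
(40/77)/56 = 5/539 = 0.01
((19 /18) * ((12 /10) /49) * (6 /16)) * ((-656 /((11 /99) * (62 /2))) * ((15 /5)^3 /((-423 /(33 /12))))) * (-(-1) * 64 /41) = 180576/356965 = 0.51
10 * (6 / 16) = 15/4 = 3.75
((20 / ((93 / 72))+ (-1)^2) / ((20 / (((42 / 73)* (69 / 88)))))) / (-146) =-10143/3982880 = 0.00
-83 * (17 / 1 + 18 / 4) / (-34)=3569/68 = 52.49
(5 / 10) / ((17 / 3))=3/34 = 0.09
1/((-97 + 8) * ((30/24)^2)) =-16/2225 = -0.01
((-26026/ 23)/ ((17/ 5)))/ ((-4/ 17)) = 65065/46 = 1414.46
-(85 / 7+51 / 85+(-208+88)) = 3754/35 = 107.26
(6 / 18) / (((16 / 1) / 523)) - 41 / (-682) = 179327/16368 = 10.96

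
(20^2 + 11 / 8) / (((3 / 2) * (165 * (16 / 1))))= 3211/31680 = 0.10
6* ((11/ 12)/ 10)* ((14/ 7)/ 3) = 11/30 = 0.37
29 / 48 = 0.60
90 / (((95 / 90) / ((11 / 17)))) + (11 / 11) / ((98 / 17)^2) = 171236627/3102092 = 55.20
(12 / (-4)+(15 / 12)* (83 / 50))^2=1369/1600 = 0.86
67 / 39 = 1.72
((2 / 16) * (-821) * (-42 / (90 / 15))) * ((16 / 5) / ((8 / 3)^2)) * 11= 568953/160 = 3555.96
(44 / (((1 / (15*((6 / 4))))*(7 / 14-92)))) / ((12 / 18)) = -990/61 = -16.23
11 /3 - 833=-2488/3 = -829.33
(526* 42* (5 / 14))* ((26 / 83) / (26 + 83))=205140/9047 = 22.67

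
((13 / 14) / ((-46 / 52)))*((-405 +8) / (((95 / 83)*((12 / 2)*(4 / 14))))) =212.38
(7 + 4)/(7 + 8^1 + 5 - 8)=11/12 = 0.92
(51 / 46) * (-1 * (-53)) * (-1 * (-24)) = 1410.26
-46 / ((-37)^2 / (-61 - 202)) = 12098/1369 = 8.84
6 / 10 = 0.60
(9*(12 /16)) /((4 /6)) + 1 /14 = 571/56 = 10.20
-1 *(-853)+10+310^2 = 96963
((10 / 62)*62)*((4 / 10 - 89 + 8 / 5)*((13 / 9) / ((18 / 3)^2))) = -1885/54 = -34.91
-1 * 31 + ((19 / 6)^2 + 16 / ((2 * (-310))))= -21.00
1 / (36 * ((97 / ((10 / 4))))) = 5/6984 = 0.00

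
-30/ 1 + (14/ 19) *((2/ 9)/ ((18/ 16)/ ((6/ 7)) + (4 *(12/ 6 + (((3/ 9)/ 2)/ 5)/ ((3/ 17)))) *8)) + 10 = -19521020/976163 = -20.00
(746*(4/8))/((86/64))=11936/43 = 277.58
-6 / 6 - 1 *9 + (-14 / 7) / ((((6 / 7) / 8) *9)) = -326/27 = -12.07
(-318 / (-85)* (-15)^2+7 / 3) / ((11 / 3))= 43049/187 = 230.21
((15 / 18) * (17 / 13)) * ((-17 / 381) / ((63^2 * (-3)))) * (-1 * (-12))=2890/58975371 = 0.00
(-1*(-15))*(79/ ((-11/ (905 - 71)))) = -988290/11 = -89844.55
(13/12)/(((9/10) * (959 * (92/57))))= 1235/1588104 = 0.00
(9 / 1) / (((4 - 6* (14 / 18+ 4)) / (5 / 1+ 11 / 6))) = -369/148 = -2.49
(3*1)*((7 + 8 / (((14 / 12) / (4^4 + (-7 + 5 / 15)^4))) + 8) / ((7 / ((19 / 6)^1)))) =54997609/2646 = 20785.19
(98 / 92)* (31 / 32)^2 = 1.00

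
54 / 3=18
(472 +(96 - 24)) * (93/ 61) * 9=455328/61 = 7464.39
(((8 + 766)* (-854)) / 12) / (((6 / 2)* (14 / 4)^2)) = -10492/7 = -1498.86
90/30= 3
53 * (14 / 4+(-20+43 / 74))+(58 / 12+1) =-837.87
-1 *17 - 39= -56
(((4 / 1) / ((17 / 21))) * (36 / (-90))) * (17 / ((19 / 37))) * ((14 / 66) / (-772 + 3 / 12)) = 1184/65835 = 0.02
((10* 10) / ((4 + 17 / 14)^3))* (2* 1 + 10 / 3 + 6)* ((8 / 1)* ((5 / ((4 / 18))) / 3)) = 186592000/389017 = 479.65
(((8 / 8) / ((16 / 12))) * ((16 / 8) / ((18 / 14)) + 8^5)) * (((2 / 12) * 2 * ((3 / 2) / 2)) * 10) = 737315/12 = 61442.92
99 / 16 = 6.19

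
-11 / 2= -5.50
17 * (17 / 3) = 289/3 = 96.33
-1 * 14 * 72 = -1008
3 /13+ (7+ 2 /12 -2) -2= 265/78 = 3.40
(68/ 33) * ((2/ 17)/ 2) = 4/33 = 0.12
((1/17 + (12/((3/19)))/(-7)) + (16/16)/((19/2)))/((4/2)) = -24177/4522 = -5.35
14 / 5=2.80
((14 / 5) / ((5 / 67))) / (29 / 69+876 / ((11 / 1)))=711942/1519075 = 0.47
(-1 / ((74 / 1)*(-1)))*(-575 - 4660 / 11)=-10985/814 = -13.50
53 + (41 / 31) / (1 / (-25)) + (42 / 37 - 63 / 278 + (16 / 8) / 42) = 139894169/6696186 = 20.89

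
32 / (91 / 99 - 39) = -1584/1885 = -0.84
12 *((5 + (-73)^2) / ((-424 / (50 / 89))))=-400050/4717 = -84.81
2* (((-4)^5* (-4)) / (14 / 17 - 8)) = -69632/61 = -1141.51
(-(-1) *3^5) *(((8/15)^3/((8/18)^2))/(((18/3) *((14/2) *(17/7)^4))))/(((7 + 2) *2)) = 74088/10440125 = 0.01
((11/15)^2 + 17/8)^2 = 22972849/3240000 = 7.09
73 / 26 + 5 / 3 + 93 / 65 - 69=-24607/390 = -63.09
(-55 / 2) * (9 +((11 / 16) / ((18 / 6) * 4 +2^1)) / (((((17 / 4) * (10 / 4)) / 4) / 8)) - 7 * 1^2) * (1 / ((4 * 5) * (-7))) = 7029/16660 = 0.42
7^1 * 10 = 70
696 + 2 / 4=1393/2 = 696.50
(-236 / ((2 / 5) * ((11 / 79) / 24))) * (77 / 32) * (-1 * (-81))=-39641805/2 = -19820902.50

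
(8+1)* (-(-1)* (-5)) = -45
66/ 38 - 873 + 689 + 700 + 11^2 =12136/19 = 638.74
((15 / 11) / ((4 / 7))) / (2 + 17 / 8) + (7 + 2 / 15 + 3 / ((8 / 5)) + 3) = 12.59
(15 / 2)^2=56.25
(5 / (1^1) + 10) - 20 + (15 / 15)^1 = -4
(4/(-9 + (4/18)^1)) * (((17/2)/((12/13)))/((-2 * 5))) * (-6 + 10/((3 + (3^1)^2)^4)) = -2.52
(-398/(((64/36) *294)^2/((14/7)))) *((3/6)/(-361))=1791/443781632 = 0.00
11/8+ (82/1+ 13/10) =3387/40 = 84.68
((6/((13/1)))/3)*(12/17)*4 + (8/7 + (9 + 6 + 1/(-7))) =3632/221 = 16.43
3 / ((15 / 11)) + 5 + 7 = 71/5 = 14.20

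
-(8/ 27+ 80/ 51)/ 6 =-428/1377 = -0.31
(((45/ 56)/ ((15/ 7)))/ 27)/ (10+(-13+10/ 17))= -0.01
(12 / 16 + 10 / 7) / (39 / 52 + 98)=61/2765 = 0.02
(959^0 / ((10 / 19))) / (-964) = -19/9640 = 0.00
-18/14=-9/7 = -1.29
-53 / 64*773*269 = -11020661/64 = -172197.83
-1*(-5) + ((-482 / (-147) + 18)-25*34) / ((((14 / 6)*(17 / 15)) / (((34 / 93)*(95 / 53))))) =-112913155/563549 = -200.36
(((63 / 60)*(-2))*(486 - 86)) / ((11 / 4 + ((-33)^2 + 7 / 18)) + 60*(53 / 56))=-211680/289529 = -0.73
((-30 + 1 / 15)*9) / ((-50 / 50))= 1347/5 = 269.40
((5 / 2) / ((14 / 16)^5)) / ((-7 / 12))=-983040/117649 = -8.36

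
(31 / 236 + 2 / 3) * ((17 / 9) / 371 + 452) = 852723425/2364012 = 360.71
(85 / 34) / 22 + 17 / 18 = 419/396 = 1.06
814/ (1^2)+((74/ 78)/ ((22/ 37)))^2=601111657/736164 = 816.55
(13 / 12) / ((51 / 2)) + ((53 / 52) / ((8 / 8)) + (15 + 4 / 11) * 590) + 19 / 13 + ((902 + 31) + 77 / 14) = 875647351/87516 = 10005.57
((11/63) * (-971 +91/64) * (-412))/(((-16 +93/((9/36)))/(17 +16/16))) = 70306049/19936 = 3526.59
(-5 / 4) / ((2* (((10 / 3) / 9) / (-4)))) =6.75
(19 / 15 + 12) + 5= 274/15 = 18.27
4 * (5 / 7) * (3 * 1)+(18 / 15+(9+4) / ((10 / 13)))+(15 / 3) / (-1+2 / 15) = 19021/910 = 20.90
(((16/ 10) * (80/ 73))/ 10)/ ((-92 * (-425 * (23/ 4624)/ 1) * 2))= 2176/4827125 = 0.00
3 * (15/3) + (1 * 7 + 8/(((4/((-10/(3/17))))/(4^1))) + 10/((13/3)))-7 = -17005/39 = -436.03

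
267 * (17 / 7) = 4539/7 = 648.43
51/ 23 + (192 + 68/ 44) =195.76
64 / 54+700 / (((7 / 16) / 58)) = 2505632/27 = 92801.19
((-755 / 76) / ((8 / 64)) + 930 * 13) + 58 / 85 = 19398102/1615 = 12011.21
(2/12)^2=1/36 = 0.03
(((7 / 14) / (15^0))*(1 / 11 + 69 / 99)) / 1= 13/33 = 0.39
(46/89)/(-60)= -23/2670 = -0.01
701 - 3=698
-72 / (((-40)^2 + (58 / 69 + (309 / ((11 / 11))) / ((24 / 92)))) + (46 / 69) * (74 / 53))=-526608/20378789 = -0.03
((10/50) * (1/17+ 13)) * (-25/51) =-370/289 = -1.28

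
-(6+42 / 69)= -152/23 = -6.61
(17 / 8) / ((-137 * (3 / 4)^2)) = -34/1233 = -0.03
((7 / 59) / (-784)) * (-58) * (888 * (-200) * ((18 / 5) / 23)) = -243.99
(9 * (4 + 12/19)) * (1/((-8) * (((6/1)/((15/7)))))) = -495/266 = -1.86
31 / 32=0.97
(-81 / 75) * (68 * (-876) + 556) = 1593324/25 = 63732.96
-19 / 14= -1.36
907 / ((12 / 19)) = 17233/12 = 1436.08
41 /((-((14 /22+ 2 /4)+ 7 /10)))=-2255/101 = -22.33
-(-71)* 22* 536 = 837232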